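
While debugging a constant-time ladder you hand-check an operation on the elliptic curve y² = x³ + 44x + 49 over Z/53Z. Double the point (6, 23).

(42, 47)

tangent at (6, 23): λ = (3·6² + 44)/(2·23) ≡ 46/46. 46⁻¹ ≡ 15 (mod 53), so λ ≡ 46·15 ≡ 1.
  x = λ² - 6 - 6 = 1 - 12 ≡ 42; y = λ·(6 - 42) - 23 ≡ 47. → (42, 47)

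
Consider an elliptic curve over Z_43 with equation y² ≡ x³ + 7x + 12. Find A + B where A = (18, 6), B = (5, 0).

(18, 6) + (5, 0). λ = (0 - 6)/(5 - 18) ≡ 37/30 mod 43. 30⁻¹ ≡ 33 (mod 43) since 30·33 = 990 ≡ 1, so λ ≡ 17.
  x = λ² - 18 - 5 = 289 - 23 ≡ 8; y = λ·(18 - 8) - 6 ≡ 35. → (8, 35)

(8, 35)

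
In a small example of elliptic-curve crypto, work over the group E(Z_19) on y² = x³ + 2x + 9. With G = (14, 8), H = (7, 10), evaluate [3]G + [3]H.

First 3G:
Repeated addition: build up to 3G.
2G: tangent at (14, 8): λ = (3·14² + 2)/(2·8) ≡ 1/16. 16⁻¹ ≡ 6 (mod 19), so λ ≡ 1·6 ≡ 6.
  x = λ² - 14 - 14 = 36 - 28 ≡ 8; y = λ·(14 - 8) - 8 ≡ 9. → (8, 9)
3G: (8, 9) + (14, 8). λ = (8 - 9)/(14 - 8) ≡ 18/6 mod 19. 6⁻¹ ≡ 16 (mod 19) since 6·16 = 96 ≡ 1, so λ ≡ 3.
  x = λ² - 8 - 14 = 9 - 22 ≡ 6; y = λ·(8 - 6) - 9 ≡ 16. → (6, 16)
3G = (6, 16).
Next 3H:
Repeated addition: build up to 3H.
2H: tangent at (7, 10): λ = (3·7² + 2)/(2·10) ≡ 16/1. 1⁻¹ ≡ 1 (mod 19), so λ ≡ 16·1 ≡ 16.
  x = λ² - 7 - 7 = 256 - 14 ≡ 14; y = λ·(7 - 14) - 10 ≡ 11. → (14, 11)
3H: (14, 11) + (7, 10). λ = (10 - 11)/(7 - 14) ≡ 18/12 mod 19. 12⁻¹ ≡ 8 (mod 19) since 12·8 = 96 ≡ 1, so λ ≡ 11.
  x = λ² - 14 - 7 = 121 - 21 ≡ 5; y = λ·(14 - 5) - 11 ≡ 12. → (5, 12)
3H = (5, 12).
Finally 3G + 3H:
(6, 16) + (5, 12). λ = (12 - 16)/(5 - 6) ≡ 15/18 mod 19. 18⁻¹ ≡ 18 (mod 19), so λ ≡ 4.
  x = λ² - 6 - 5 = 16 - 11 ≡ 5; y = λ·(6 - 5) - 16 ≡ 7. → (5, 7)

(5, 7)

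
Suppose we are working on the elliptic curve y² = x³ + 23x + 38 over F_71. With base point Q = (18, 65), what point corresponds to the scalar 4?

Repeated addition: build up to 4Q.
2Q: tangent at (18, 65): λ = (3·18² + 23)/(2·65) ≡ 1/59. 59⁻¹ ≡ 65 (mod 71), so λ ≡ 1·65 ≡ 65.
  x = λ² - 18 - 18 = 4225 - 36 ≡ 0; y = λ·(18 - 0) - 65 ≡ 40. → (0, 40)
3Q: (0, 40) + (18, 65). λ = (65 - 40)/(18 - 0) ≡ 25/18 mod 71. 18⁻¹ ≡ 4 (mod 71), so λ ≡ 29.
  x = λ² - 0 - 18 = 841 - 18 ≡ 42; y = λ·(0 - 42) - 40 ≡ 20. → (42, 20)
4Q: (42, 20) + (18, 65). λ = (65 - 20)/(18 - 42) ≡ 45/47 mod 71. 47⁻¹ ≡ 68 (mod 71) since 47·68 = 3196 ≡ 1, so λ ≡ 7.
  x = λ² - 42 - 18 = 49 - 60 ≡ 60; y = λ·(42 - 60) - 20 ≡ 67. → (60, 67)

(60, 67)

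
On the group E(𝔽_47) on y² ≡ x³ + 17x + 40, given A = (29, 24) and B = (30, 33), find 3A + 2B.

First 3A:
Repeated addition: build up to 3A.
2A: tangent at (29, 24): λ = (3·29² + 17)/(2·24) ≡ 2/1. 1⁻¹ ≡ 1 (mod 47) since 1·1 = 1 ≡ 1, so λ ≡ 2·1 ≡ 2.
  x = λ² - 29 - 29 = 4 - 58 ≡ 40; y = λ·(29 - 40) - 24 ≡ 1. → (40, 1)
3A: (40, 1) + (29, 24). λ = (24 - 1)/(29 - 40) ≡ 23/36 mod 47. 36⁻¹ ≡ 17 (mod 47), so λ ≡ 15.
  x = λ² - 40 - 29 = 225 - 69 ≡ 15; y = λ·(40 - 15) - 1 ≡ 45. → (15, 45)
3A = (15, 45).
Next 2B:
Repeated addition: build up to 2B.
2B: tangent at (30, 33): λ = (3·30² + 17)/(2·33) ≡ 38/19. 19⁻¹ ≡ 5 (mod 47), so λ ≡ 38·5 ≡ 2.
  x = λ² - 30 - 30 = 4 - 60 ≡ 38; y = λ·(30 - 38) - 33 ≡ 45. → (38, 45)
2B = (38, 45).
Finally 3A + 2B:
(15, 45) + (38, 45). λ = (45 - 45)/(38 - 15) ≡ 0/23 mod 47. 23⁻¹ ≡ 45 (mod 47), so λ ≡ 0.
  x = λ² - 15 - 38 = 0 - 53 ≡ 41; y = λ·(15 - 41) - 45 ≡ 2. → (41, 2)

(41, 2)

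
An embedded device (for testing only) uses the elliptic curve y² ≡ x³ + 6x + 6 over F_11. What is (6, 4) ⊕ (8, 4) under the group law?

(8, 7)

(6, 4) + (8, 4). λ = (4 - 4)/(8 - 6) ≡ 0/2 mod 11. 2⁻¹ ≡ 6 (mod 11) since 2·6 = 12 ≡ 1, so λ ≡ 0.
  x = λ² - 6 - 8 = 0 - 14 ≡ 8; y = λ·(6 - 8) - 4 ≡ 7. → (8, 7)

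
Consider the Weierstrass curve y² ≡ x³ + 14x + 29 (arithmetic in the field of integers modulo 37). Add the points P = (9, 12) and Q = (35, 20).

(29, 16)

(9, 12) + (35, 20). λ = (20 - 12)/(35 - 9) ≡ 8/26 mod 37. 26⁻¹ ≡ 10 (mod 37), so λ ≡ 6.
  x = λ² - 9 - 35 = 36 - 44 ≡ 29; y = λ·(9 - 29) - 12 ≡ 16. → (29, 16)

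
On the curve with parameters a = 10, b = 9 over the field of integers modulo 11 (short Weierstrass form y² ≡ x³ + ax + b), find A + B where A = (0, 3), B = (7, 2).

(0, 3) + (7, 2). λ = (2 - 3)/(7 - 0) ≡ 10/7 mod 11. 7⁻¹ ≡ 8 (mod 11), so λ ≡ 3.
  x = λ² - 0 - 7 = 9 - 7 ≡ 2; y = λ·(0 - 2) - 3 ≡ 2. → (2, 2)

(2, 2)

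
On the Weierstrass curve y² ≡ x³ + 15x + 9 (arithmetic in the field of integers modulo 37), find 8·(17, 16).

(36, 20)

Write P = (17, 16).
Repeated addition: build up to 8P.
2P: tangent at (17, 16): λ = (3·17² + 15)/(2·16) ≡ 31/32. 32⁻¹ ≡ 22 (mod 37) since 32·22 = 704 ≡ 1, so λ ≡ 31·22 ≡ 16.
  x = λ² - 17 - 17 = 256 - 34 ≡ 0; y = λ·(17 - 0) - 16 ≡ 34. → (0, 34)
3P: (0, 34) + (17, 16). λ = (16 - 34)/(17 - 0) ≡ 19/17 mod 37. 17⁻¹ ≡ 24 (mod 37), so λ ≡ 12.
  x = λ² - 0 - 17 = 144 - 17 ≡ 16; y = λ·(0 - 16) - 34 ≡ 33. → (16, 33)
4P: (16, 33) + (17, 16). λ = (16 - 33)/(17 - 16) ≡ 20/1 mod 37. 1⁻¹ ≡ 1 (mod 37) since 1·1 = 1 ≡ 1, so λ ≡ 20.
  x = λ² - 16 - 17 = 400 - 33 ≡ 34; y = λ·(16 - 34) - 33 ≡ 14. → (34, 14)
5P: (34, 14) + (17, 16). λ = (16 - 14)/(17 - 34) ≡ 2/20 mod 37. 20⁻¹ ≡ 13 (mod 37) since 20·13 = 260 ≡ 1, so λ ≡ 26.
  x = λ² - 34 - 17 = 676 - 51 ≡ 33; y = λ·(34 - 33) - 14 ≡ 12. → (33, 12)
6P: (33, 12) + (17, 16). λ = (16 - 12)/(17 - 33) ≡ 4/21 mod 37. 21⁻¹ ≡ 30 (mod 37), so λ ≡ 9.
  x = λ² - 33 - 17 = 81 - 50 ≡ 31; y = λ·(33 - 31) - 12 ≡ 6. → (31, 6)
7P: (31, 6) + (17, 16). λ = (16 - 6)/(17 - 31) ≡ 10/23 mod 37. 23⁻¹ ≡ 29 (mod 37) since 23·29 = 667 ≡ 1, so λ ≡ 31.
  x = λ² - 31 - 17 = 961 - 48 ≡ 25; y = λ·(31 - 25) - 6 ≡ 32. → (25, 32)
8P: (25, 32) + (17, 16). λ = (16 - 32)/(17 - 25) ≡ 21/29 mod 37. 29⁻¹ ≡ 23 (mod 37) since 29·23 = 667 ≡ 1, so λ ≡ 2.
  x = λ² - 25 - 17 = 4 - 42 ≡ 36; y = λ·(25 - 36) - 32 ≡ 20. → (36, 20)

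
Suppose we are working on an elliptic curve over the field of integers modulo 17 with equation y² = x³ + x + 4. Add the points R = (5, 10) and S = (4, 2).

(4, 15)

(5, 10) + (4, 2). λ = (2 - 10)/(4 - 5) ≡ 9/16 mod 17. 16⁻¹ ≡ 16 (mod 17), so λ ≡ 8.
  x = λ² - 5 - 4 = 64 - 9 ≡ 4; y = λ·(5 - 4) - 10 ≡ 15. → (4, 15)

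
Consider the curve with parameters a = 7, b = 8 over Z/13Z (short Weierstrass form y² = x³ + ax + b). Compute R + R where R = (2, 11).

tangent at (2, 11): λ = (3·2² + 7)/(2·11) ≡ 6/9. 9⁻¹ ≡ 3 (mod 13) since 9·3 = 27 ≡ 1, so λ ≡ 6·3 ≡ 5.
  x = λ² - 2 - 2 = 25 - 4 ≡ 8; y = λ·(2 - 8) - 11 ≡ 11. → (8, 11)

(8, 11)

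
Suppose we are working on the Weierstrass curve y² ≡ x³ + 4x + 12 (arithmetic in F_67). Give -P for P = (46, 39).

(46, 28)

-(46, 39) = (46, -39 mod 67) = (46, 28).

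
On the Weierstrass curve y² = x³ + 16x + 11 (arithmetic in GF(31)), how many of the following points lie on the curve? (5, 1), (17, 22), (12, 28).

2

(5, 1): 1² ≡ 1, rhs ≡ 30 → off.
(17, 22): 22² ≡ 19, rhs ≡ 19 → on.
(12, 28): 28² ≡ 9, rhs ≡ 9 → on.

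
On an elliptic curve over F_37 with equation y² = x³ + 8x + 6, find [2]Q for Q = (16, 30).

tangent at (16, 30): λ = (3·16² + 8)/(2·30) ≡ 36/23. 23⁻¹ ≡ 29 (mod 37), so λ ≡ 36·29 ≡ 8.
  x = λ² - 16 - 16 = 64 - 32 ≡ 32; y = λ·(16 - 32) - 30 ≡ 27. → (32, 27)

(32, 27)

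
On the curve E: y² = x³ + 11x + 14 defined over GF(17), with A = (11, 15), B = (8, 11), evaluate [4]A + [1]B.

First 4A:
Double-and-add on 4 = (100)₂. Start with A = (11, 15) for the leading 1-bit.
double: tangent at (11, 15): λ = (3·11² + 11)/(2·15) ≡ 0/13. 13⁻¹ ≡ 4 (mod 17), so λ ≡ 0·4 ≡ 0.
  x = λ² - 11 - 11 = 0 - 22 ≡ 12; y = λ·(11 - 12) - 15 ≡ 2. → (12, 2)
double: tangent at (12, 2): λ = (3·12² + 11)/(2·2) ≡ 1/4. 4⁻¹ ≡ 13 (mod 17), so λ ≡ 1·13 ≡ 13.
  x = λ² - 12 - 12 = 169 - 24 ≡ 9; y = λ·(12 - 9) - 2 ≡ 3. → (9, 3)
4A = (9, 3).
Finally 4A + B:
(9, 3) + (8, 11). λ = (11 - 3)/(8 - 9) ≡ 8/16 mod 17. 16⁻¹ ≡ 16 (mod 17), so λ ≡ 9.
  x = λ² - 9 - 8 = 81 - 17 ≡ 13; y = λ·(9 - 13) - 3 ≡ 12. → (13, 12)

(13, 12)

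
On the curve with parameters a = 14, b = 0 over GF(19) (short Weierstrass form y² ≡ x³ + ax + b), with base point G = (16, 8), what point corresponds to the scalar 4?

Repeated addition: build up to 4G.
2G: tangent at (16, 8): λ = (3·16² + 14)/(2·8) ≡ 3/16. 16⁻¹ ≡ 6 (mod 19) since 16·6 = 96 ≡ 1, so λ ≡ 3·6 ≡ 18.
  x = λ² - 16 - 16 = 324 - 32 ≡ 7; y = λ·(16 - 7) - 8 ≡ 2. → (7, 2)
3G: (7, 2) + (16, 8). λ = (8 - 2)/(16 - 7) ≡ 6/9 mod 19. 9⁻¹ ≡ 17 (mod 19), so λ ≡ 7.
  x = λ² - 7 - 16 = 49 - 23 ≡ 7; y = λ·(7 - 7) - 2 ≡ 17. → (7, 17)
4G: (7, 17) + (16, 8). λ = (8 - 17)/(16 - 7) ≡ 10/9 mod 19. 9⁻¹ ≡ 17 (mod 19), so λ ≡ 18.
  x = λ² - 7 - 16 = 324 - 23 ≡ 16; y = λ·(7 - 16) - 17 ≡ 11. → (16, 11)

(16, 11)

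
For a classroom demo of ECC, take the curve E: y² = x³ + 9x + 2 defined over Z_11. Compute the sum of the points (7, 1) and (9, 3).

(7, 1) + (9, 3). λ = (3 - 1)/(9 - 7) ≡ 2/2 mod 11. 2⁻¹ ≡ 6 (mod 11), so λ ≡ 1.
  x = λ² - 7 - 9 = 1 - 16 ≡ 7; y = λ·(7 - 7) - 1 ≡ 10. → (7, 10)

(7, 10)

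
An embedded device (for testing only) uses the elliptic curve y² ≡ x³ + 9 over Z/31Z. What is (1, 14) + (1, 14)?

tangent at (1, 14): λ = (3·1² + 0)/(2·14) ≡ 3/28. 28⁻¹ ≡ 10 (mod 31) since 28·10 = 280 ≡ 1, so λ ≡ 3·10 ≡ 30.
  x = λ² - 1 - 1 = 900 - 2 ≡ 30; y = λ·(1 - 30) - 14 ≡ 15. → (30, 15)

(30, 15)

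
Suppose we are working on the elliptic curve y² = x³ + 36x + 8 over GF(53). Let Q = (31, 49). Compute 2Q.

tangent at (31, 49): λ = (3·31² + 36)/(2·49) ≡ 4/45. 45⁻¹ ≡ 33 (mod 53), so λ ≡ 4·33 ≡ 26.
  x = λ² - 31 - 31 = 676 - 62 ≡ 31; y = λ·(31 - 31) - 49 ≡ 4. → (31, 4)

(31, 4)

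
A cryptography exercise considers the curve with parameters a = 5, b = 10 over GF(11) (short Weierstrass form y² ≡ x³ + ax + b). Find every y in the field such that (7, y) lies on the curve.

5, 6

x³ + 5x + 10 = 388 ≡ 3 (mod 11).
Square roots of 3 mod 11: 5 and 6 (since 5² = 25 ≡ 3).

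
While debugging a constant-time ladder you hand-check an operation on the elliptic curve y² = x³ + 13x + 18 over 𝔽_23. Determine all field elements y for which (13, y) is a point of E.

x³ + 13x + 18 = 2384 ≡ 15 (mod 23).
15 is a non-residue mod 23; no y exists.

none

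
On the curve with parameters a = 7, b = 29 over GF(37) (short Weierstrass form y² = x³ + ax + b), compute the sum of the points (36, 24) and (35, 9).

(36, 24) + (35, 9). λ = (9 - 24)/(35 - 36) ≡ 22/36 mod 37. 36⁻¹ ≡ 36 (mod 37), so λ ≡ 15.
  x = λ² - 36 - 35 = 225 - 71 ≡ 6; y = λ·(36 - 6) - 24 ≡ 19. → (6, 19)

(6, 19)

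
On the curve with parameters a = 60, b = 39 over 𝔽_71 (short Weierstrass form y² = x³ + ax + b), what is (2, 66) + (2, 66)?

(45, 59)

tangent at (2, 66): λ = (3·2² + 60)/(2·66) ≡ 1/61. 61⁻¹ ≡ 7 (mod 71), so λ ≡ 1·7 ≡ 7.
  x = λ² - 2 - 2 = 49 - 4 ≡ 45; y = λ·(2 - 45) - 66 ≡ 59. → (45, 59)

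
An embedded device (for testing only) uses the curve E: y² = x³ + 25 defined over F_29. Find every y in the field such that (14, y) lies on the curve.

none

x³ + 0x + 25 = 2769 ≡ 14 (mod 29).
14 is a non-residue mod 29; no y exists.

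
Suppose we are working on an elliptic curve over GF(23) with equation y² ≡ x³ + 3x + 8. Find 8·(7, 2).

(10, 16)

Write P = (7, 2).
Double-and-add on 8 = (1000)₂. Start with P = (7, 2) for the leading 1-bit.
double: tangent at (7, 2): λ = (3·7² + 3)/(2·2) ≡ 12/4. 4⁻¹ ≡ 6 (mod 23), so λ ≡ 12·6 ≡ 3.
  x = λ² - 7 - 7 = 9 - 14 ≡ 18; y = λ·(7 - 18) - 2 ≡ 11. → (18, 11)
double: tangent at (18, 11): λ = (3·18² + 3)/(2·11) ≡ 9/22. 22⁻¹ ≡ 22 (mod 23), so λ ≡ 9·22 ≡ 14.
  x = λ² - 18 - 18 = 196 - 36 ≡ 22; y = λ·(18 - 22) - 11 ≡ 2. → (22, 2)
double: tangent at (22, 2): λ = (3·22² + 3)/(2·2) ≡ 6/4. 4⁻¹ ≡ 6 (mod 23), so λ ≡ 6·6 ≡ 13.
  x = λ² - 22 - 22 = 169 - 44 ≡ 10; y = λ·(22 - 10) - 2 ≡ 16. → (10, 16)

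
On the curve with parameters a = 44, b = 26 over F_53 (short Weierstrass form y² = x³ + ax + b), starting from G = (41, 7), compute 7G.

Repeated addition: build up to 7G.
2G: tangent at (41, 7): λ = (3·41² + 44)/(2·7) ≡ 52/14. 14⁻¹ ≡ 19 (mod 53), so λ ≡ 52·19 ≡ 34.
  x = λ² - 41 - 41 = 1156 - 82 ≡ 14; y = λ·(41 - 14) - 7 ≡ 10. → (14, 10)
3G: (14, 10) + (41, 7). λ = (7 - 10)/(41 - 14) ≡ 50/27 mod 53. 27⁻¹ ≡ 2 (mod 53), so λ ≡ 47.
  x = λ² - 14 - 41 = 2209 - 55 ≡ 34; y = λ·(14 - 34) - 10 ≡ 4. → (34, 4)
4G: (34, 4) + (41, 7). λ = (7 - 4)/(41 - 34) ≡ 3/7 mod 53. 7⁻¹ ≡ 38 (mod 53), so λ ≡ 8.
  x = λ² - 34 - 41 = 64 - 75 ≡ 42; y = λ·(34 - 42) - 4 ≡ 38. → (42, 38)
5G: (42, 38) + (41, 7). λ = (7 - 38)/(41 - 42) ≡ 22/52 mod 53. 52⁻¹ ≡ 52 (mod 53) since 52·52 = 2704 ≡ 1, so λ ≡ 31.
  x = λ² - 42 - 41 = 961 - 83 ≡ 30; y = λ·(42 - 30) - 38 ≡ 16. → (30, 16)
6G: (30, 16) + (41, 7). λ = (7 - 16)/(41 - 30) ≡ 44/11 mod 53. 11⁻¹ ≡ 29 (mod 53), so λ ≡ 4.
  x = λ² - 30 - 41 = 16 - 71 ≡ 51; y = λ·(30 - 51) - 16 ≡ 6. → (51, 6)
7G: (51, 6) + (41, 7). λ = (7 - 6)/(41 - 51) ≡ 1/43 mod 53. 43⁻¹ ≡ 37 (mod 53), so λ ≡ 37.
  x = λ² - 51 - 41 = 1369 - 92 ≡ 5; y = λ·(51 - 5) - 6 ≡ 0. → (5, 0)

(5, 0)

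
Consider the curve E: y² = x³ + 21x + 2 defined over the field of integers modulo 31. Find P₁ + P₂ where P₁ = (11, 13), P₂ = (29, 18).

(11, 13) + (29, 18). λ = (18 - 13)/(29 - 11) ≡ 5/18 mod 31. 18⁻¹ ≡ 19 (mod 31), so λ ≡ 2.
  x = λ² - 11 - 29 = 4 - 40 ≡ 26; y = λ·(11 - 26) - 13 ≡ 19. → (26, 19)

(26, 19)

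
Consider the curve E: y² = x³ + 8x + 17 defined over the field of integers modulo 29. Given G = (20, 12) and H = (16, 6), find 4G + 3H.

First 4G:
Double-and-add on 4 = (100)₂. Start with G = (20, 12) for the leading 1-bit.
double: tangent at (20, 12): λ = (3·20² + 8)/(2·12) ≡ 19/24. 24⁻¹ ≡ 23 (mod 29), so λ ≡ 19·23 ≡ 2.
  x = λ² - 20 - 20 = 4 - 40 ≡ 22; y = λ·(20 - 22) - 12 ≡ 13. → (22, 13)
double: tangent at (22, 13): λ = (3·22² + 8)/(2·13) ≡ 10/26. 26⁻¹ ≡ 19 (mod 29), so λ ≡ 10·19 ≡ 16.
  x = λ² - 22 - 22 = 256 - 44 ≡ 9; y = λ·(22 - 9) - 13 ≡ 21. → (9, 21)
4G = (9, 21).
Next 3H:
Repeated addition: build up to 3H.
2H: tangent at (16, 6): λ = (3·16² + 8)/(2·6) ≡ 22/12. 12⁻¹ ≡ 17 (mod 29), so λ ≡ 22·17 ≡ 26.
  x = λ² - 16 - 16 = 676 - 32 ≡ 6; y = λ·(16 - 6) - 6 ≡ 22. → (6, 22)
3H: (6, 22) + (16, 6). λ = (6 - 22)/(16 - 6) ≡ 13/10 mod 29. 10⁻¹ ≡ 3 (mod 29), so λ ≡ 10.
  x = λ² - 6 - 16 = 100 - 22 ≡ 20; y = λ·(6 - 20) - 22 ≡ 12. → (20, 12)
3H = (20, 12).
Finally 4G + 3H:
(9, 21) + (20, 12). λ = (12 - 21)/(20 - 9) ≡ 20/11 mod 29. 11⁻¹ ≡ 8 (mod 29), so λ ≡ 15.
  x = λ² - 9 - 20 = 225 - 29 ≡ 22; y = λ·(9 - 22) - 21 ≡ 16. → (22, 16)

(22, 16)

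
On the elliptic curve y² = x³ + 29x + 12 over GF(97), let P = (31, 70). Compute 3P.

Repeated addition: build up to 3P.
2P: tangent at (31, 70): λ = (3·31² + 29)/(2·70) ≡ 2/43. 43⁻¹ ≡ 88 (mod 97), so λ ≡ 2·88 ≡ 79.
  x = λ² - 31 - 31 = 6241 - 62 ≡ 68; y = λ·(31 - 68) - 70 ≡ 14. → (68, 14)
3P: (68, 14) + (31, 70). λ = (70 - 14)/(31 - 68) ≡ 56/60 mod 97. 60⁻¹ ≡ 76 (mod 97), so λ ≡ 85.
  x = λ² - 68 - 31 = 7225 - 99 ≡ 45; y = λ·(68 - 45) - 14 ≡ 1. → (45, 1)

(45, 1)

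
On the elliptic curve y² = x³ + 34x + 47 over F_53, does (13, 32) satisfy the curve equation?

no

y² = 32² ≡ 17; x³ + 34x + 47 = 2686 ≡ 36 (mod 53). 17 ≠ 36.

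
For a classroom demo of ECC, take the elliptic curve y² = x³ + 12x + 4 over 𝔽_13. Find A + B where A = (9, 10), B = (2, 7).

(12, 11)

(9, 10) + (2, 7). λ = (7 - 10)/(2 - 9) ≡ 10/6 mod 13. 6⁻¹ ≡ 11 (mod 13) since 6·11 = 66 ≡ 1, so λ ≡ 6.
  x = λ² - 9 - 2 = 36 - 11 ≡ 12; y = λ·(9 - 12) - 10 ≡ 11. → (12, 11)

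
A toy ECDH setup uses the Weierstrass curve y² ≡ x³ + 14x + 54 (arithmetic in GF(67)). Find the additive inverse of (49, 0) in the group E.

-(49, 0) = (49, -0 mod 67) = (49, 0).

(49, 0)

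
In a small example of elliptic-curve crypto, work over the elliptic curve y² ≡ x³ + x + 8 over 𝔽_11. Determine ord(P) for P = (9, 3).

3

2P: tangent at (9, 3): λ = (3·9² + 1)/(2·3) ≡ 2/6. 6⁻¹ ≡ 2 (mod 11), so λ ≡ 2·2 ≡ 4.
  x = λ² - 9 - 9 = 16 - 18 ≡ 9; y = λ·(9 - 9) - 3 ≡ 8. → (9, 8)
3P: (9, 8) + (9, 3): same x and y₁ ≡ -y₂, so the sum is O.
3P = O, so the order is 3.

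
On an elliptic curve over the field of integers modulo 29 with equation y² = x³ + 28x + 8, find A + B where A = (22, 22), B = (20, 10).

(23, 1)

(22, 22) + (20, 10). λ = (10 - 22)/(20 - 22) ≡ 17/27 mod 29. 27⁻¹ ≡ 14 (mod 29), so λ ≡ 6.
  x = λ² - 22 - 20 = 36 - 42 ≡ 23; y = λ·(22 - 23) - 22 ≡ 1. → (23, 1)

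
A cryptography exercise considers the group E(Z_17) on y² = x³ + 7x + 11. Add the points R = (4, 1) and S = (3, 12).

(12, 2)

(4, 1) + (3, 12). λ = (12 - 1)/(3 - 4) ≡ 11/16 mod 17. 16⁻¹ ≡ 16 (mod 17), so λ ≡ 6.
  x = λ² - 4 - 3 = 36 - 7 ≡ 12; y = λ·(4 - 12) - 1 ≡ 2. → (12, 2)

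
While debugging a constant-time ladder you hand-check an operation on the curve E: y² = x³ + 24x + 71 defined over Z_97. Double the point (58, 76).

tangent at (58, 76): λ = (3·58² + 24)/(2·76) ≡ 28/55. 55⁻¹ ≡ 30 (mod 97), so λ ≡ 28·30 ≡ 64.
  x = λ² - 58 - 58 = 4096 - 116 ≡ 3; y = λ·(58 - 3) - 76 ≡ 49. → (3, 49)

(3, 49)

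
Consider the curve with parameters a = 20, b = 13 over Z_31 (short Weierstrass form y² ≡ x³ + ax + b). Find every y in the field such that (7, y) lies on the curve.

x³ + 20x + 13 = 496 ≡ 0 (mod 31).
Only y = 0 satisfies y² ≡ 0.

0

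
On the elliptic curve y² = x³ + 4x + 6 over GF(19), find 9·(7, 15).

(0, 14)

Write Q = (7, 15).
Double-and-add on 9 = (1001)₂. Start with Q = (7, 15) for the leading 1-bit.
double: tangent at (7, 15): λ = (3·7² + 4)/(2·15) ≡ 18/11. 11⁻¹ ≡ 7 (mod 19), so λ ≡ 18·7 ≡ 12.
  x = λ² - 7 - 7 = 144 - 14 ≡ 16; y = λ·(7 - 16) - 15 ≡ 10. → (16, 10)
double: tangent at (16, 10): λ = (3·16² + 4)/(2·10) ≡ 12/1. 1⁻¹ ≡ 1 (mod 19), so λ ≡ 12·1 ≡ 12.
  x = λ² - 16 - 16 = 144 - 32 ≡ 17; y = λ·(16 - 17) - 10 ≡ 16. → (17, 16)
double: tangent at (17, 16): λ = (3·17² + 4)/(2·16) ≡ 16/13. 13⁻¹ ≡ 3 (mod 19), so λ ≡ 16·3 ≡ 10.
  x = λ² - 17 - 17 = 100 - 34 ≡ 9; y = λ·(17 - 9) - 16 ≡ 7. → (9, 7)
add Q: (9, 7) + (7, 15). λ = (15 - 7)/(7 - 9) ≡ 8/17 mod 19. 17⁻¹ ≡ 9 (mod 19), so λ ≡ 15.
  x = λ² - 9 - 7 = 225 - 16 ≡ 0; y = λ·(9 - 0) - 7 ≡ 14. → (0, 14)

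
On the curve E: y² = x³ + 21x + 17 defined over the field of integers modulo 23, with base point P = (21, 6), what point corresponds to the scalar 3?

Repeated addition: build up to 3P.
2P: tangent at (21, 6): λ = (3·21² + 21)/(2·6) ≡ 10/12. 12⁻¹ ≡ 2 (mod 23) since 12·2 = 24 ≡ 1, so λ ≡ 10·2 ≡ 20.
  x = λ² - 21 - 21 = 400 - 42 ≡ 13; y = λ·(21 - 13) - 6 ≡ 16. → (13, 16)
3P: (13, 16) + (21, 6). λ = (6 - 16)/(21 - 13) ≡ 13/8 mod 23. 8⁻¹ ≡ 3 (mod 23) since 8·3 = 24 ≡ 1, so λ ≡ 16.
  x = λ² - 13 - 21 = 256 - 34 ≡ 15; y = λ·(13 - 15) - 16 ≡ 21. → (15, 21)

(15, 21)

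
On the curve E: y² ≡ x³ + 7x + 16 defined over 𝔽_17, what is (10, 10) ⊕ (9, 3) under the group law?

(10, 10) + (9, 3). λ = (3 - 10)/(9 - 10) ≡ 10/16 mod 17. 16⁻¹ ≡ 16 (mod 17) since 16·16 = 256 ≡ 1, so λ ≡ 7.
  x = λ² - 10 - 9 = 49 - 19 ≡ 13; y = λ·(10 - 13) - 10 ≡ 3. → (13, 3)

(13, 3)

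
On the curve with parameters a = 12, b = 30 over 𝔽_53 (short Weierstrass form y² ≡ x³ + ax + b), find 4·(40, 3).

(22, 36)

Write P = (40, 3).
Repeated addition: build up to 4P.
2P: tangent at (40, 3): λ = (3·40² + 12)/(2·3) ≡ 42/6. 6⁻¹ ≡ 9 (mod 53) since 6·9 = 54 ≡ 1, so λ ≡ 42·9 ≡ 7.
  x = λ² - 40 - 40 = 49 - 80 ≡ 22; y = λ·(40 - 22) - 3 ≡ 17. → (22, 17)
3P: (22, 17) + (40, 3). λ = (3 - 17)/(40 - 22) ≡ 39/18 mod 53. 18⁻¹ ≡ 3 (mod 53), so λ ≡ 11.
  x = λ² - 22 - 40 = 121 - 62 ≡ 6; y = λ·(22 - 6) - 17 ≡ 0. → (6, 0)
4P: (6, 0) + (40, 3). λ = (3 - 0)/(40 - 6) ≡ 3/34 mod 53. 34⁻¹ ≡ 39 (mod 53), so λ ≡ 11.
  x = λ² - 6 - 40 = 121 - 46 ≡ 22; y = λ·(6 - 22) - 0 ≡ 36. → (22, 36)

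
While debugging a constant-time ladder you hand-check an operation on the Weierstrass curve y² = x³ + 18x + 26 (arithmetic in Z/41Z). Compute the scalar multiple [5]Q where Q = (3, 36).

(39, 8)

Double-and-add on 5 = (101)₂. Start with Q = (3, 36) for the leading 1-bit.
double: tangent at (3, 36): λ = (3·3² + 18)/(2·36) ≡ 4/31. 31⁻¹ ≡ 4 (mod 41), so λ ≡ 4·4 ≡ 16.
  x = λ² - 3 - 3 = 256 - 6 ≡ 4; y = λ·(3 - 4) - 36 ≡ 30. → (4, 30)
double: tangent at (4, 30): λ = (3·4² + 18)/(2·30) ≡ 25/19. 19⁻¹ ≡ 13 (mod 41), so λ ≡ 25·13 ≡ 38.
  x = λ² - 4 - 4 = 1444 - 8 ≡ 1; y = λ·(4 - 1) - 30 ≡ 2. → (1, 2)
add Q: (1, 2) + (3, 36). λ = (36 - 2)/(3 - 1) ≡ 34/2 mod 41. 2⁻¹ ≡ 21 (mod 41) since 2·21 = 42 ≡ 1, so λ ≡ 17.
  x = λ² - 1 - 3 = 289 - 4 ≡ 39; y = λ·(1 - 39) - 2 ≡ 8. → (39, 8)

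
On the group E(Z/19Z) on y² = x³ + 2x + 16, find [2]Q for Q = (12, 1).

tangent at (12, 1): λ = (3·12² + 2)/(2·1) ≡ 16/2. 2⁻¹ ≡ 10 (mod 19), so λ ≡ 16·10 ≡ 8.
  x = λ² - 12 - 12 = 64 - 24 ≡ 2; y = λ·(12 - 2) - 1 ≡ 3. → (2, 3)

(2, 3)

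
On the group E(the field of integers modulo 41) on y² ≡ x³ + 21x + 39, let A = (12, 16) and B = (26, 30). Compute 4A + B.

(26, 11)

First 4A:
Double-and-add on 4 = (100)₂. Start with A = (12, 16) for the leading 1-bit.
double: tangent at (12, 16): λ = (3·12² + 21)/(2·16) ≡ 2/32. 32⁻¹ ≡ 9 (mod 41) since 32·9 = 288 ≡ 1, so λ ≡ 2·9 ≡ 18.
  x = λ² - 12 - 12 = 324 - 24 ≡ 13; y = λ·(12 - 13) - 16 ≡ 7. → (13, 7)
double: tangent at (13, 7): λ = (3·13² + 21)/(2·7) ≡ 36/14. 14⁻¹ ≡ 3 (mod 41), so λ ≡ 36·3 ≡ 26.
  x = λ² - 13 - 13 = 676 - 26 ≡ 35; y = λ·(13 - 35) - 7 ≡ 36. → (35, 36)
4A = (35, 36).
Finally 4A + B:
(35, 36) + (26, 30). λ = (30 - 36)/(26 - 35) ≡ 35/32 mod 41. 32⁻¹ ≡ 9 (mod 41), so λ ≡ 28.
  x = λ² - 35 - 26 = 784 - 61 ≡ 26; y = λ·(35 - 26) - 36 ≡ 11. → (26, 11)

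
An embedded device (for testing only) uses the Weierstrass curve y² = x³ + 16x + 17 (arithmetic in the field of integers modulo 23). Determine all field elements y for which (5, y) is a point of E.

x³ + 16x + 17 = 222 ≡ 15 (mod 23).
15 is a non-residue mod 23; no y exists.

none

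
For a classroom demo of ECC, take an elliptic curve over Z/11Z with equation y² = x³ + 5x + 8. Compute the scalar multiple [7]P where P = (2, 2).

Double-and-add on 7 = (111)₂. Start with P = (2, 2) for the leading 1-bit.
double: tangent at (2, 2): λ = (3·2² + 5)/(2·2) ≡ 6/4. 4⁻¹ ≡ 3 (mod 11) since 4·3 = 12 ≡ 1, so λ ≡ 6·3 ≡ 7.
  x = λ² - 2 - 2 = 49 - 4 ≡ 1; y = λ·(2 - 1) - 2 ≡ 5. → (1, 5)
add P: (1, 5) + (2, 2). λ = (2 - 5)/(2 - 1) ≡ 8/1 mod 11. 1⁻¹ ≡ 1 (mod 11), so λ ≡ 8.
  x = λ² - 1 - 2 = 64 - 3 ≡ 6; y = λ·(1 - 6) - 5 ≡ 10. → (6, 10)
double: tangent at (6, 10): λ = (3·6² + 5)/(2·10) ≡ 3/9. 9⁻¹ ≡ 5 (mod 11), so λ ≡ 3·5 ≡ 4.
  x = λ² - 6 - 6 = 16 - 12 ≡ 4; y = λ·(6 - 4) - 10 ≡ 9. → (4, 9)
add P: (4, 9) + (2, 2). λ = (2 - 9)/(2 - 4) ≡ 4/9 mod 11. 9⁻¹ ≡ 5 (mod 11), so λ ≡ 9.
  x = λ² - 4 - 2 = 81 - 6 ≡ 9; y = λ·(4 - 9) - 9 ≡ 1. → (9, 1)

(9, 1)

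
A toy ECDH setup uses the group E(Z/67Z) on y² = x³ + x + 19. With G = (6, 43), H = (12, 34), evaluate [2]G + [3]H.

First 2G:
Repeated addition: build up to 2G.
2G: tangent at (6, 43): λ = (3·6² + 1)/(2·43) ≡ 42/19. 19⁻¹ ≡ 60 (mod 67) since 19·60 = 1140 ≡ 1, so λ ≡ 42·60 ≡ 41.
  x = λ² - 6 - 6 = 1681 - 12 ≡ 61; y = λ·(6 - 61) - 43 ≡ 47. → (61, 47)
2G = (61, 47).
Next 3H:
Repeated addition: build up to 3H.
2H: tangent at (12, 34): λ = (3·12² + 1)/(2·34) ≡ 31/1. 1⁻¹ ≡ 1 (mod 67), so λ ≡ 31·1 ≡ 31.
  x = λ² - 12 - 12 = 961 - 24 ≡ 66; y = λ·(12 - 66) - 34 ≡ 34. → (66, 34)
3H: (66, 34) + (12, 34). λ = (34 - 34)/(12 - 66) ≡ 0/13 mod 67. 13⁻¹ ≡ 31 (mod 67) since 13·31 = 403 ≡ 1, so λ ≡ 0.
  x = λ² - 66 - 12 = 0 - 78 ≡ 56; y = λ·(66 - 56) - 34 ≡ 33. → (56, 33)
3H = (56, 33).
Finally 2G + 3H:
(61, 47) + (56, 33). λ = (33 - 47)/(56 - 61) ≡ 53/62 mod 67. 62⁻¹ ≡ 40 (mod 67) since 62·40 = 2480 ≡ 1, so λ ≡ 43.
  x = λ² - 61 - 56 = 1849 - 117 ≡ 57; y = λ·(61 - 57) - 47 ≡ 58. → (57, 58)

(57, 58)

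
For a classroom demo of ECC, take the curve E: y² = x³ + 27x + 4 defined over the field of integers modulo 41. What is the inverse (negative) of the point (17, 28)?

(17, 13)

-(17, 28) = (17, -28 mod 41) = (17, 13).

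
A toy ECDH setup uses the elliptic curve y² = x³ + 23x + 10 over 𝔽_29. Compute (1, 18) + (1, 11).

O

The two points share x = 1 and their y-coordinates satisfy 18 + 11 ≡ 0 (mod 29), so they are inverses. Their sum is 𝒪.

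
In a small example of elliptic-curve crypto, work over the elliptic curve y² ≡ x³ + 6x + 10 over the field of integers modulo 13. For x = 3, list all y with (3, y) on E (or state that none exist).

x³ + 6x + 10 = 55 ≡ 3 (mod 13).
Square roots of 3 mod 13: 4 and 9 (since 4² = 16 ≡ 3).

4, 9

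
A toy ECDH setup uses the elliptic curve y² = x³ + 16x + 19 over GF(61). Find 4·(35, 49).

(11, 60)

Write P = (35, 49).
Double-and-add on 4 = (100)₂. Start with P = (35, 49) for the leading 1-bit.
double: tangent at (35, 49): λ = (3·35² + 16)/(2·49) ≡ 31/37. 37⁻¹ ≡ 33 (mod 61) since 37·33 = 1221 ≡ 1, so λ ≡ 31·33 ≡ 47.
  x = λ² - 35 - 35 = 2209 - 70 ≡ 4; y = λ·(35 - 4) - 49 ≡ 5. → (4, 5)
double: tangent at (4, 5): λ = (3·4² + 16)/(2·5) ≡ 3/10. 10⁻¹ ≡ 55 (mod 61) since 10·55 = 550 ≡ 1, so λ ≡ 3·55 ≡ 43.
  x = λ² - 4 - 4 = 1849 - 8 ≡ 11; y = λ·(4 - 11) - 5 ≡ 60. → (11, 60)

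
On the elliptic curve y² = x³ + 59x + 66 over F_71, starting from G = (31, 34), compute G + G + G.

Repeated addition: build up to 3G.
2G: tangent at (31, 34): λ = (3·31² + 59)/(2·34) ≡ 31/68. 68⁻¹ ≡ 47 (mod 71), so λ ≡ 31·47 ≡ 37.
  x = λ² - 31 - 31 = 1369 - 62 ≡ 29; y = λ·(31 - 29) - 34 ≡ 40. → (29, 40)
3G: (29, 40) + (31, 34). λ = (34 - 40)/(31 - 29) ≡ 65/2 mod 71. 2⁻¹ ≡ 36 (mod 71), so λ ≡ 68.
  x = λ² - 29 - 31 = 4624 - 60 ≡ 20; y = λ·(29 - 20) - 40 ≡ 4. → (20, 4)

(20, 4)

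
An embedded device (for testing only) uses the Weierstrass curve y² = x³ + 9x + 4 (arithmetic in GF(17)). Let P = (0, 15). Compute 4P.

(5, 15)

Repeated addition: build up to 4P.
2P: tangent at (0, 15): λ = (3·0² + 9)/(2·15) ≡ 9/13. 13⁻¹ ≡ 4 (mod 17), so λ ≡ 9·4 ≡ 2.
  x = λ² - 0 - 0 = 4 - 0 ≡ 4; y = λ·(0 - 4) - 15 ≡ 11. → (4, 11)
3P: (4, 11) + (0, 15). λ = (15 - 11)/(0 - 4) ≡ 4/13 mod 17. 13⁻¹ ≡ 4 (mod 17), so λ ≡ 16.
  x = λ² - 4 - 0 = 256 - 4 ≡ 14; y = λ·(4 - 14) - 11 ≡ 16. → (14, 16)
4P: (14, 16) + (0, 15). λ = (15 - 16)/(0 - 14) ≡ 16/3 mod 17. 3⁻¹ ≡ 6 (mod 17) since 3·6 = 18 ≡ 1, so λ ≡ 11.
  x = λ² - 14 - 0 = 121 - 14 ≡ 5; y = λ·(14 - 5) - 16 ≡ 15. → (5, 15)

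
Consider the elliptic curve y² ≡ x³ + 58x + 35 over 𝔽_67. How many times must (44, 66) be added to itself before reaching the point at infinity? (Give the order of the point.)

12

2P: tangent at (44, 66): λ = (3·44² + 58)/(2·66) ≡ 37/65. 65⁻¹ ≡ 33 (mod 67), so λ ≡ 37·33 ≡ 15.
  x = λ² - 44 - 44 = 225 - 88 ≡ 3; y = λ·(44 - 3) - 66 ≡ 13. → (3, 13)
3P: (3, 13) + (44, 66). λ = (66 - 13)/(44 - 3) ≡ 53/41 mod 67. 41⁻¹ ≡ 18 (mod 67) since 41·18 = 738 ≡ 1, so λ ≡ 16.
  x = λ² - 3 - 44 = 256 - 47 ≡ 8; y = λ·(3 - 8) - 13 ≡ 41. → (8, 41)
4P: (8, 41) + (44, 66). λ = (66 - 41)/(44 - 8) ≡ 25/36 mod 67. 36⁻¹ ≡ 54 (mod 67), so λ ≡ 10.
  x = λ² - 8 - 44 = 100 - 52 ≡ 48; y = λ·(8 - 48) - 41 ≡ 28. → (48, 28)
5P: (48, 28) + (44, 66). λ = (66 - 28)/(44 - 48) ≡ 38/63 mod 67. 63⁻¹ ≡ 50 (mod 67), so λ ≡ 24.
  x = λ² - 48 - 44 = 576 - 92 ≡ 15; y = λ·(48 - 15) - 28 ≡ 27. → (15, 27)
6P: (15, 27) + (44, 66). λ = (66 - 27)/(44 - 15) ≡ 39/29 mod 67. 29⁻¹ ≡ 37 (mod 67) since 29·37 = 1073 ≡ 1, so λ ≡ 36.
  x = λ² - 15 - 44 = 1296 - 59 ≡ 31; y = λ·(15 - 31) - 27 ≡ 0. → (31, 0)
7P: (31, 0) + (44, 66). λ = (66 - 0)/(44 - 31) ≡ 66/13 mod 67. 13⁻¹ ≡ 31 (mod 67), so λ ≡ 36.
  x = λ² - 31 - 44 = 1296 - 75 ≡ 15; y = λ·(31 - 15) - 0 ≡ 40. → (15, 40)
8P: (15, 40) + (44, 66). λ = (66 - 40)/(44 - 15) ≡ 26/29 mod 67. 29⁻¹ ≡ 37 (mod 67) since 29·37 = 1073 ≡ 1, so λ ≡ 24.
  x = λ² - 15 - 44 = 576 - 59 ≡ 48; y = λ·(15 - 48) - 40 ≡ 39. → (48, 39)
9P: (48, 39) + (44, 66). λ = (66 - 39)/(44 - 48) ≡ 27/63 mod 67. 63⁻¹ ≡ 50 (mod 67) since 63·50 = 3150 ≡ 1, so λ ≡ 10.
  x = λ² - 48 - 44 = 100 - 92 ≡ 8; y = λ·(48 - 8) - 39 ≡ 26. → (8, 26)
10P: (8, 26) + (44, 66). λ = (66 - 26)/(44 - 8) ≡ 40/36 mod 67. 36⁻¹ ≡ 54 (mod 67), so λ ≡ 16.
  x = λ² - 8 - 44 = 256 - 52 ≡ 3; y = λ·(8 - 3) - 26 ≡ 54. → (3, 54)
11P: (3, 54) + (44, 66). λ = (66 - 54)/(44 - 3) ≡ 12/41 mod 67. 41⁻¹ ≡ 18 (mod 67), so λ ≡ 15.
  x = λ² - 3 - 44 = 225 - 47 ≡ 44; y = λ·(3 - 44) - 54 ≡ 1. → (44, 1)
12P: (44, 1) + (44, 66): same x and y₁ ≡ -y₂, so the sum is the point at infinity.
12P = the point at infinity, so the order is 12.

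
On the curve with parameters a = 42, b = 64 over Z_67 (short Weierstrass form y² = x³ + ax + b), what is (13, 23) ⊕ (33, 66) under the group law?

(1, 43)

(13, 23) + (33, 66). λ = (66 - 23)/(33 - 13) ≡ 43/20 mod 67. 20⁻¹ ≡ 57 (mod 67), so λ ≡ 39.
  x = λ² - 13 - 33 = 1521 - 46 ≡ 1; y = λ·(13 - 1) - 23 ≡ 43. → (1, 43)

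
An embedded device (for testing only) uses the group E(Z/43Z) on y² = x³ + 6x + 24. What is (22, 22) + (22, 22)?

tangent at (22, 22): λ = (3·22² + 6)/(2·22) ≡ 39/1. 1⁻¹ ≡ 1 (mod 43) since 1·1 = 1 ≡ 1, so λ ≡ 39·1 ≡ 39.
  x = λ² - 22 - 22 = 1521 - 44 ≡ 15; y = λ·(22 - 15) - 22 ≡ 36. → (15, 36)

(15, 36)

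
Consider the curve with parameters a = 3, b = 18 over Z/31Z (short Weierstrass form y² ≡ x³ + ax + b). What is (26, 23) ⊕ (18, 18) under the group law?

(26, 23) + (18, 18). λ = (18 - 23)/(18 - 26) ≡ 26/23 mod 31. 23⁻¹ ≡ 27 (mod 31) since 23·27 = 621 ≡ 1, so λ ≡ 20.
  x = λ² - 26 - 18 = 400 - 44 ≡ 15; y = λ·(26 - 15) - 23 ≡ 11. → (15, 11)

(15, 11)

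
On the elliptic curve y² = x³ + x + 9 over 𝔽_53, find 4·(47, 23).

(13, 24)

Write P = (47, 23).
Repeated addition: build up to 4P.
2P: tangent at (47, 23): λ = (3·47² + 1)/(2·23) ≡ 3/46. 46⁻¹ ≡ 15 (mod 53) since 46·15 = 690 ≡ 1, so λ ≡ 3·15 ≡ 45.
  x = λ² - 47 - 47 = 2025 - 94 ≡ 23; y = λ·(47 - 23) - 23 ≡ 50. → (23, 50)
3P: (23, 50) + (47, 23). λ = (23 - 50)/(47 - 23) ≡ 26/24 mod 53. 24⁻¹ ≡ 42 (mod 53) since 24·42 = 1008 ≡ 1, so λ ≡ 32.
  x = λ² - 23 - 47 = 1024 - 70 ≡ 0; y = λ·(23 - 0) - 50 ≡ 50. → (0, 50)
4P: (0, 50) + (47, 23). λ = (23 - 50)/(47 - 0) ≡ 26/47 mod 53. 47⁻¹ ≡ 44 (mod 53), so λ ≡ 31.
  x = λ² - 0 - 47 = 961 - 47 ≡ 13; y = λ·(0 - 13) - 50 ≡ 24. → (13, 24)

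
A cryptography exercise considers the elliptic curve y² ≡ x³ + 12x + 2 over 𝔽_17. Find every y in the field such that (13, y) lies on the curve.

x³ + 12x + 2 = 2355 ≡ 9 (mod 17).
Square roots of 9 mod 17: 3 and 14 (since 3² = 9 ≡ 9).

3, 14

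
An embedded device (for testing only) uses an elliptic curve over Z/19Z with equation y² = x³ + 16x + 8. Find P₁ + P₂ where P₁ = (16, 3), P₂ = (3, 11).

(16, 3) + (3, 11). λ = (11 - 3)/(3 - 16) ≡ 8/6 mod 19. 6⁻¹ ≡ 16 (mod 19) since 6·16 = 96 ≡ 1, so λ ≡ 14.
  x = λ² - 16 - 3 = 196 - 19 ≡ 6; y = λ·(16 - 6) - 3 ≡ 4. → (6, 4)

(6, 4)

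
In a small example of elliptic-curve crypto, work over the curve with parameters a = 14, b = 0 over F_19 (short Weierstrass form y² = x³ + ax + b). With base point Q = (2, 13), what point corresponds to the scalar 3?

(8, 15)

Repeated addition: build up to 3Q.
2Q: tangent at (2, 13): λ = (3·2² + 14)/(2·13) ≡ 7/7. 7⁻¹ ≡ 11 (mod 19), so λ ≡ 7·11 ≡ 1.
  x = λ² - 2 - 2 = 1 - 4 ≡ 16; y = λ·(2 - 16) - 13 ≡ 11. → (16, 11)
3Q: (16, 11) + (2, 13). λ = (13 - 11)/(2 - 16) ≡ 2/5 mod 19. 5⁻¹ ≡ 4 (mod 19), so λ ≡ 8.
  x = λ² - 16 - 2 = 64 - 18 ≡ 8; y = λ·(16 - 8) - 11 ≡ 15. → (8, 15)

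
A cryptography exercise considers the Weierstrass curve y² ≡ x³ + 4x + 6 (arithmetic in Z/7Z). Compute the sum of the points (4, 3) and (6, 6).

(4, 3) + (6, 6). λ = (6 - 3)/(6 - 4) ≡ 3/2 mod 7. 2⁻¹ ≡ 4 (mod 7), so λ ≡ 5.
  x = λ² - 4 - 6 = 25 - 10 ≡ 1; y = λ·(4 - 1) - 3 ≡ 5. → (1, 5)

(1, 5)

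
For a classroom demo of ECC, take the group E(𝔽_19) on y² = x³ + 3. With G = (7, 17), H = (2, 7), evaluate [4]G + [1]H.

First 4G:
Double-and-add on 4 = (100)₂. Start with G = (7, 17) for the leading 1-bit.
double: tangent at (7, 17): λ = (3·7² + 0)/(2·17) ≡ 14/15. 15⁻¹ ≡ 14 (mod 19), so λ ≡ 14·14 ≡ 6.
  x = λ² - 7 - 7 = 36 - 14 ≡ 3; y = λ·(7 - 3) - 17 ≡ 7. → (3, 7)
double: tangent at (3, 7): λ = (3·3² + 0)/(2·7) ≡ 8/14. 14⁻¹ ≡ 15 (mod 19), so λ ≡ 8·15 ≡ 6.
  x = λ² - 3 - 3 = 36 - 6 ≡ 11; y = λ·(3 - 11) - 7 ≡ 2. → (11, 2)
4G = (11, 2).
Finally 4G + H:
(11, 2) + (2, 7). λ = (7 - 2)/(2 - 11) ≡ 5/10 mod 19. 10⁻¹ ≡ 2 (mod 19), so λ ≡ 10.
  x = λ² - 11 - 2 = 100 - 13 ≡ 11; y = λ·(11 - 11) - 2 ≡ 17. → (11, 17)

(11, 17)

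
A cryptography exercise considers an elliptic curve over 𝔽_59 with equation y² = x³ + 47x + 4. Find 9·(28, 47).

Write Q = (28, 47).
Double-and-add on 9 = (1001)₂. Start with Q = (28, 47) for the leading 1-bit.
double: tangent at (28, 47): λ = (3·28² + 47)/(2·47) ≡ 39/35. 35⁻¹ ≡ 27 (mod 59) since 35·27 = 945 ≡ 1, so λ ≡ 39·27 ≡ 50.
  x = λ² - 28 - 28 = 2500 - 56 ≡ 25; y = λ·(28 - 25) - 47 ≡ 44. → (25, 44)
double: tangent at (25, 44): λ = (3·25² + 47)/(2·44) ≡ 34/29. 29⁻¹ ≡ 57 (mod 59) since 29·57 = 1653 ≡ 1, so λ ≡ 34·57 ≡ 50.
  x = λ² - 25 - 25 = 2500 - 50 ≡ 31; y = λ·(25 - 31) - 44 ≡ 10. → (31, 10)
double: tangent at (31, 10): λ = (3·31² + 47)/(2·10) ≡ 39/20. 20⁻¹ ≡ 3 (mod 59), so λ ≡ 39·3 ≡ 58.
  x = λ² - 31 - 31 = 3364 - 62 ≡ 57; y = λ·(31 - 57) - 10 ≡ 16. → (57, 16)
add Q: (57, 16) + (28, 47). λ = (47 - 16)/(28 - 57) ≡ 31/30 mod 59. 30⁻¹ ≡ 2 (mod 59) since 30·2 = 60 ≡ 1, so λ ≡ 3.
  x = λ² - 57 - 28 = 9 - 85 ≡ 42; y = λ·(57 - 42) - 16 ≡ 29. → (42, 29)

(42, 29)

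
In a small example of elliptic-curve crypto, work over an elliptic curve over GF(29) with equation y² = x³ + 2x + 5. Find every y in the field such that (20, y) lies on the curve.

none

x³ + 2x + 5 = 8045 ≡ 12 (mod 29).
12 is a non-residue mod 29; no y exists.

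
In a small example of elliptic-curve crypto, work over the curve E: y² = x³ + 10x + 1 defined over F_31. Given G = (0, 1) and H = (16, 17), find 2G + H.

First 2G:
Repeated addition: build up to 2G.
2G: tangent at (0, 1): λ = (3·0² + 10)/(2·1) ≡ 10/2. 2⁻¹ ≡ 16 (mod 31) since 2·16 = 32 ≡ 1, so λ ≡ 10·16 ≡ 5.
  x = λ² - 0 - 0 = 25 - 0 ≡ 25; y = λ·(0 - 25) - 1 ≡ 29. → (25, 29)
2G = (25, 29).
Finally 2G + H:
(25, 29) + (16, 17). λ = (17 - 29)/(16 - 25) ≡ 19/22 mod 31. 22⁻¹ ≡ 24 (mod 31) since 22·24 = 528 ≡ 1, so λ ≡ 22.
  x = λ² - 25 - 16 = 484 - 41 ≡ 9; y = λ·(25 - 9) - 29 ≡ 13. → (9, 13)

(9, 13)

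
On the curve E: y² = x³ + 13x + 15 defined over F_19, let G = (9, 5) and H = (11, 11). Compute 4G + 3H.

(6, 9)

First 4G:
Repeated addition: build up to 4G.
2G: tangent at (9, 5): λ = (3·9² + 13)/(2·5) ≡ 9/10. 10⁻¹ ≡ 2 (mod 19), so λ ≡ 9·2 ≡ 18.
  x = λ² - 9 - 9 = 324 - 18 ≡ 2; y = λ·(9 - 2) - 5 ≡ 7. → (2, 7)
3G: (2, 7) + (9, 5). λ = (5 - 7)/(9 - 2) ≡ 17/7 mod 19. 7⁻¹ ≡ 11 (mod 19) since 7·11 = 77 ≡ 1, so λ ≡ 16.
  x = λ² - 2 - 9 = 256 - 11 ≡ 17; y = λ·(2 - 17) - 7 ≡ 0. → (17, 0)
4G: (17, 0) + (9, 5). λ = (5 - 0)/(9 - 17) ≡ 5/11 mod 19. 11⁻¹ ≡ 7 (mod 19), so λ ≡ 16.
  x = λ² - 17 - 9 = 256 - 26 ≡ 2; y = λ·(17 - 2) - 0 ≡ 12. → (2, 12)
4G = (2, 12).
Next 3H:
Repeated addition: build up to 3H.
2H: tangent at (11, 11): λ = (3·11² + 13)/(2·11) ≡ 15/3. 3⁻¹ ≡ 13 (mod 19), so λ ≡ 15·13 ≡ 5.
  x = λ² - 11 - 11 = 25 - 22 ≡ 3; y = λ·(11 - 3) - 11 ≡ 10. → (3, 10)
3H: (3, 10) + (11, 11). λ = (11 - 10)/(11 - 3) ≡ 1/8 mod 19. 8⁻¹ ≡ 12 (mod 19), so λ ≡ 12.
  x = λ² - 3 - 11 = 144 - 14 ≡ 16; y = λ·(3 - 16) - 10 ≡ 5. → (16, 5)
3H = (16, 5).
Finally 4G + 3H:
(2, 12) + (16, 5). λ = (5 - 12)/(16 - 2) ≡ 12/14 mod 19. 14⁻¹ ≡ 15 (mod 19), so λ ≡ 9.
  x = λ² - 2 - 16 = 81 - 18 ≡ 6; y = λ·(2 - 6) - 12 ≡ 9. → (6, 9)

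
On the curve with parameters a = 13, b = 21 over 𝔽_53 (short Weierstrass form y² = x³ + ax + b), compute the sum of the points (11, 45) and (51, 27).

(34, 21)

(11, 45) + (51, 27). λ = (27 - 45)/(51 - 11) ≡ 35/40 mod 53. 40⁻¹ ≡ 4 (mod 53), so λ ≡ 34.
  x = λ² - 11 - 51 = 1156 - 62 ≡ 34; y = λ·(11 - 34) - 45 ≡ 21. → (34, 21)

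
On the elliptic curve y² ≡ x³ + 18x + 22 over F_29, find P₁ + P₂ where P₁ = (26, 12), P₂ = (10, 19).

(18, 28)

(26, 12) + (10, 19). λ = (19 - 12)/(10 - 26) ≡ 7/13 mod 29. 13⁻¹ ≡ 9 (mod 29), so λ ≡ 5.
  x = λ² - 26 - 10 = 25 - 36 ≡ 18; y = λ·(26 - 18) - 12 ≡ 28. → (18, 28)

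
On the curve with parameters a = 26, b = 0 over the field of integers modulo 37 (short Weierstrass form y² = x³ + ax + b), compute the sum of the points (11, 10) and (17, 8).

(11, 10) + (17, 8). λ = (8 - 10)/(17 - 11) ≡ 35/6 mod 37. 6⁻¹ ≡ 31 (mod 37) since 6·31 = 186 ≡ 1, so λ ≡ 12.
  x = λ² - 11 - 17 = 144 - 28 ≡ 5; y = λ·(11 - 5) - 10 ≡ 25. → (5, 25)

(5, 25)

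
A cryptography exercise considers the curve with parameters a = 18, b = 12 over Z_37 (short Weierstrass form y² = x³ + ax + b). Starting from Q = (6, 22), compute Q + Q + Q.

(18, 10)

Repeated addition: build up to 3Q.
2Q: tangent at (6, 22): λ = (3·6² + 18)/(2·22) ≡ 15/7. 7⁻¹ ≡ 16 (mod 37) since 7·16 = 112 ≡ 1, so λ ≡ 15·16 ≡ 18.
  x = λ² - 6 - 6 = 324 - 12 ≡ 16; y = λ·(6 - 16) - 22 ≡ 20. → (16, 20)
3Q: (16, 20) + (6, 22). λ = (22 - 20)/(6 - 16) ≡ 2/27 mod 37. 27⁻¹ ≡ 11 (mod 37) since 27·11 = 297 ≡ 1, so λ ≡ 22.
  x = λ² - 16 - 6 = 484 - 22 ≡ 18; y = λ·(16 - 18) - 20 ≡ 10. → (18, 10)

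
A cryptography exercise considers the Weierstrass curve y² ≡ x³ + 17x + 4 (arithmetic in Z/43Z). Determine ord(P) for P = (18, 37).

2P: tangent at (18, 37): λ = (3·18² + 17)/(2·37) ≡ 0/31. 31⁻¹ ≡ 25 (mod 43), so λ ≡ 0·25 ≡ 0.
  x = λ² - 18 - 18 = 0 - 36 ≡ 7; y = λ·(18 - 7) - 37 ≡ 6. → (7, 6)
3P: (7, 6) + (18, 37). λ = (37 - 6)/(18 - 7) ≡ 31/11 mod 43. 11⁻¹ ≡ 4 (mod 43), so λ ≡ 38.
  x = λ² - 7 - 18 = 1444 - 25 ≡ 0; y = λ·(7 - 0) - 6 ≡ 2. → (0, 2)
4P: (0, 2) + (18, 37). λ = (37 - 2)/(18 - 0) ≡ 35/18 mod 43. 18⁻¹ ≡ 12 (mod 43), so λ ≡ 33.
  x = λ² - 0 - 18 = 1089 - 18 ≡ 39; y = λ·(0 - 39) - 2 ≡ 1. → (39, 1)
5P: (39, 1) + (18, 37). λ = (37 - 1)/(18 - 39) ≡ 36/22 mod 43. 22⁻¹ ≡ 2 (mod 43), so λ ≡ 29.
  x = λ² - 39 - 18 = 841 - 57 ≡ 10; y = λ·(39 - 10) - 1 ≡ 23. → (10, 23)
6P: (10, 23) + (18, 37). λ = (37 - 23)/(18 - 10) ≡ 14/8 mod 43. 8⁻¹ ≡ 27 (mod 43), so λ ≡ 34.
  x = λ² - 10 - 18 = 1156 - 28 ≡ 10; y = λ·(10 - 10) - 23 ≡ 20. → (10, 20)
7P: (10, 20) + (18, 37). λ = (37 - 20)/(18 - 10) ≡ 17/8 mod 43. 8⁻¹ ≡ 27 (mod 43) since 8·27 = 216 ≡ 1, so λ ≡ 29.
  x = λ² - 10 - 18 = 841 - 28 ≡ 39; y = λ·(10 - 39) - 20 ≡ 42. → (39, 42)
8P: (39, 42) + (18, 37). λ = (37 - 42)/(18 - 39) ≡ 38/22 mod 43. 22⁻¹ ≡ 2 (mod 43), so λ ≡ 33.
  x = λ² - 39 - 18 = 1089 - 57 ≡ 0; y = λ·(39 - 0) - 42 ≡ 41. → (0, 41)
9P: (0, 41) + (18, 37). λ = (37 - 41)/(18 - 0) ≡ 39/18 mod 43. 18⁻¹ ≡ 12 (mod 43), so λ ≡ 38.
  x = λ² - 0 - 18 = 1444 - 18 ≡ 7; y = λ·(0 - 7) - 41 ≡ 37. → (7, 37)
10P: (7, 37) + (18, 37). λ = (37 - 37)/(18 - 7) ≡ 0/11 mod 43. 11⁻¹ ≡ 4 (mod 43), so λ ≡ 0.
  x = λ² - 7 - 18 = 0 - 25 ≡ 18; y = λ·(7 - 18) - 37 ≡ 6. → (18, 6)
11P: (18, 6) + (18, 37): same x and y₁ ≡ -y₂, so the sum is 𝒪.
11P = 𝒪, so the order is 11.

11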